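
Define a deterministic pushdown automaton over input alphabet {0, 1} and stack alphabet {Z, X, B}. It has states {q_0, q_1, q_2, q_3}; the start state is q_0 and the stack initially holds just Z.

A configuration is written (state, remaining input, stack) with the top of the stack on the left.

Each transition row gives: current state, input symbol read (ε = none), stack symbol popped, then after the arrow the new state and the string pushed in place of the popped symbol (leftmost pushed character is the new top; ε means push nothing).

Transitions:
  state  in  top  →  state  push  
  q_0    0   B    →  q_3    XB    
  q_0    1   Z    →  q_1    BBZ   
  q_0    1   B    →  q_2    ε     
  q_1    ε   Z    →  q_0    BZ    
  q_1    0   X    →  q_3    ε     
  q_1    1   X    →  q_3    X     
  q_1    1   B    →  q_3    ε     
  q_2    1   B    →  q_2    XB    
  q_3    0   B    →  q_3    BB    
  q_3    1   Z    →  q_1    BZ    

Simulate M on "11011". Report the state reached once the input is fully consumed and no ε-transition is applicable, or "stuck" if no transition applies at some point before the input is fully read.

(q_0, 11011, Z) ⊢ (q_1, 1011, BBZ) ⊢ (q_3, 011, BZ) ⊢ (q_3, 11, BBZ)
No transition for (q_3, 1, top B); M blocks with input 11 remaining.

stuck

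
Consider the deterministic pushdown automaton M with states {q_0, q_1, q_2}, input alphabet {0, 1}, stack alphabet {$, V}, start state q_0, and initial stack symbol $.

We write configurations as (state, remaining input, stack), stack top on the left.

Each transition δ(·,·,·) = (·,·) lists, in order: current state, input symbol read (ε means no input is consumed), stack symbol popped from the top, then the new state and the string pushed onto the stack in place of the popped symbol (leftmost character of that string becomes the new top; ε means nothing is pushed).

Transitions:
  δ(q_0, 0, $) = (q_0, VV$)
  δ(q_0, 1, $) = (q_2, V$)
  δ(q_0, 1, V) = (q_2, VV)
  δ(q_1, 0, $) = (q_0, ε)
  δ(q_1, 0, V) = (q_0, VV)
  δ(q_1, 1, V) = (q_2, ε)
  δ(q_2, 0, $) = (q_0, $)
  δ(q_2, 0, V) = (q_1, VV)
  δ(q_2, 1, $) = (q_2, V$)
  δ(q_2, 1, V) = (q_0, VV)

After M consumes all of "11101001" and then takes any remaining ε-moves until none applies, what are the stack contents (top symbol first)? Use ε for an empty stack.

VVVVVV$

(q_0, 11101001, $)
  read 1, top $: go to q_2, push V$ → (q_2, 1101001, V$)
  read 1, top V: go to q_0, push VV → (q_0, 101001, VV$)
  read 1, top V: go to q_2, push VV → (q_2, 01001, VVV$)
  read 0, top V: go to q_1, push VV → (q_1, 1001, VVVV$)
  read 1, top V: go to q_2, push ε → (q_2, 001, VVV$)
  read 0, top V: go to q_1, push VV → (q_1, 01, VVVV$)
  read 0, top V: go to q_0, push VV → (q_0, 1, VVVVV$)
  read 1, top V: go to q_2, push VV → (q_2, ε, VVVVVV$)
All input consumed in state q_2 with stack VVVVVV$.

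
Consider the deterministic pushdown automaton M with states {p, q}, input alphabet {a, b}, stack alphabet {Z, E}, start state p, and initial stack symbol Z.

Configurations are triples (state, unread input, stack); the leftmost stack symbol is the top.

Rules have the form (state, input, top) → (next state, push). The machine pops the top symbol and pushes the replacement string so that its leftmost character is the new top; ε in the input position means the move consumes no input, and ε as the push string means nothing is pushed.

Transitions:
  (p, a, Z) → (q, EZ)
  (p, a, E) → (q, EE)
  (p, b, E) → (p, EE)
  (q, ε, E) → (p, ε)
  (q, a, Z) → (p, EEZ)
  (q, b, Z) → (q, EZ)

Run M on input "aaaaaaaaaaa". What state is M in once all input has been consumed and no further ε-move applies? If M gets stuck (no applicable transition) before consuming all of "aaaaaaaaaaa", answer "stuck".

p

(p, aaaaaaaaaaa, Z)
  read a, top Z: go to q, push EZ → (q, aaaaaaaaaa, EZ)
  ε-move, top E: go to p, push ε → (p, aaaaaaaaaa, Z)
  read a, top Z: go to q, push EZ → (q, aaaaaaaaa, EZ)
  ε-move, top E: go to p, push ε → (p, aaaaaaaaa, Z)
  read a, top Z: go to q, push EZ → (q, aaaaaaaa, EZ)
  ε-move, top E: go to p, push ε → (p, aaaaaaaa, Z)
  read a, top Z: go to q, push EZ → (q, aaaaaaa, EZ)
  ε-move, top E: go to p, push ε → (p, aaaaaaa, Z)
  read a, top Z: go to q, push EZ → (q, aaaaaa, EZ)
  ε-move, top E: go to p, push ε → (p, aaaaaa, Z)
  read a, top Z: go to q, push EZ → (q, aaaaa, EZ)
  ε-move, top E: go to p, push ε → (p, aaaaa, Z)
  read a, top Z: go to q, push EZ → (q, aaaa, EZ)
  ε-move, top E: go to p, push ε → (p, aaaa, Z)
  read a, top Z: go to q, push EZ → (q, aaa, EZ)
  ε-move, top E: go to p, push ε → (p, aaa, Z)
  read a, top Z: go to q, push EZ → (q, aa, EZ)
  ε-move, top E: go to p, push ε → (p, aa, Z)
  read a, top Z: go to q, push EZ → (q, a, EZ)
  ε-move, top E: go to p, push ε → (p, a, Z)
  read a, top Z: go to q, push EZ → (q, ε, EZ)
  ε-move, top E: go to p, push ε → (p, ε, Z)
All input consumed; M is in state p.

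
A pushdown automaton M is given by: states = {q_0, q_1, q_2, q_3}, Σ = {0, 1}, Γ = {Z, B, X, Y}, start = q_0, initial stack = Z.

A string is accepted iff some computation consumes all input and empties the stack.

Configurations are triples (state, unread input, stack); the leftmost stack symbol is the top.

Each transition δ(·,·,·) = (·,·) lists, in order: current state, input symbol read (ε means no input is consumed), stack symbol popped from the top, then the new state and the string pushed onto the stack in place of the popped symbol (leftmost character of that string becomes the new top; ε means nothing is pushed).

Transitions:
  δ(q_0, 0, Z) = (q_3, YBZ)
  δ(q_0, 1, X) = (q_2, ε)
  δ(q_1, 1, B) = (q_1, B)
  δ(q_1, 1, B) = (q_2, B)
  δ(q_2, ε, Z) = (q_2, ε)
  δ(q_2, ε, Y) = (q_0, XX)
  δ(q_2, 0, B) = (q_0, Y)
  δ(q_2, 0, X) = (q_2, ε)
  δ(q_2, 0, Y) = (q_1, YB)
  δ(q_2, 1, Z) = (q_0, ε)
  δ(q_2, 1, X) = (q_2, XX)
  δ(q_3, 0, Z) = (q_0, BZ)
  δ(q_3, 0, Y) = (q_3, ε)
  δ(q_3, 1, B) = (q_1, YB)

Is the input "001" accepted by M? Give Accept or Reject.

No computation consumes all input and empties the stack.

Reject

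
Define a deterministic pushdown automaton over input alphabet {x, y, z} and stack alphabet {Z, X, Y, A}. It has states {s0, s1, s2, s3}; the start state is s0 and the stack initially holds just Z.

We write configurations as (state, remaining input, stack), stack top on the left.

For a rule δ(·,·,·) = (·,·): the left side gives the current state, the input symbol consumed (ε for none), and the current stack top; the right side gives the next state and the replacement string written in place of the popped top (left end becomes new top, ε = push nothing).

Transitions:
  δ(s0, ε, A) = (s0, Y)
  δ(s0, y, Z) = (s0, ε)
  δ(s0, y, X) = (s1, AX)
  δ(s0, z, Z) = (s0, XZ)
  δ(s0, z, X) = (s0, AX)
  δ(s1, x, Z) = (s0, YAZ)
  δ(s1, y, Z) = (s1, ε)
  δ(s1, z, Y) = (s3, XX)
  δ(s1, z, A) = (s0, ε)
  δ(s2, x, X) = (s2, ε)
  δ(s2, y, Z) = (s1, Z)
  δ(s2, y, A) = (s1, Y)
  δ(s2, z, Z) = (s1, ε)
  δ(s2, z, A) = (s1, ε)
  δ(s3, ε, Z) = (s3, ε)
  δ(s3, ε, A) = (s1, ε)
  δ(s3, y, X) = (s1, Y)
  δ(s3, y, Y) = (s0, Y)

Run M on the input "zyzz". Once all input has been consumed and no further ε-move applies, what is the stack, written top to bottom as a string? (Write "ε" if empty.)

(s0, zyzz, Z)
  read z, top Z: go to s0, push XZ → (s0, yzz, XZ)
  read y, top X: go to s1, push AX → (s1, zz, AXZ)
  read z, top A: go to s0, push ε → (s0, z, XZ)
  read z, top X: go to s0, push AX → (s0, ε, AXZ)
  ε-move, top A: go to s0, push Y → (s0, ε, YXZ)
All input consumed in state s0 with stack YXZ.

YXZ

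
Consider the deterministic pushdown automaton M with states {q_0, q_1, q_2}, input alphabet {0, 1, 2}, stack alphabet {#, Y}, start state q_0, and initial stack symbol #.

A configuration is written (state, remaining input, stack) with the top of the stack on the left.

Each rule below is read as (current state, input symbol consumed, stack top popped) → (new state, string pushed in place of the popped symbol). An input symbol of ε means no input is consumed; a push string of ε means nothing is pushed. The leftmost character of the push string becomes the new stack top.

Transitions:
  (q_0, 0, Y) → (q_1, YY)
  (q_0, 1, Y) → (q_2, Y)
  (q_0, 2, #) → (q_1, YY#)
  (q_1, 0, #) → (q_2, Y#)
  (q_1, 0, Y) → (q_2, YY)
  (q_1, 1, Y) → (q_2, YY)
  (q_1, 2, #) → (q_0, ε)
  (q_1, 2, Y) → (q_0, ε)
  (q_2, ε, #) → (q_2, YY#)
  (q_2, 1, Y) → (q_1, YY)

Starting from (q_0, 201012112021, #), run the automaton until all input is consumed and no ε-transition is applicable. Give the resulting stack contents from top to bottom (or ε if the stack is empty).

YYYYY#

(q_0, 201012112021, #) ⊢ (q_1, 01012112021, YY#) ⊢ (q_2, 1012112021, YYY#) ⊢ (q_1, 012112021, YYYY#) ⊢ (q_2, 12112021, YYYYY#) ⊢ (q_1, 2112021, YYYYYY#) ⊢ (q_0, 112021, YYYYY#) ⊢ (q_2, 12021, YYYYY#) ⊢ (q_1, 2021, YYYYYY#) ⊢ (q_0, 021, YYYYY#) ⊢ (q_1, 21, YYYYYY#) ⊢ (q_0, 1, YYYYY#) ⊢ (q_2, ε, YYYYY#)
All input consumed in state q_2 with stack YYYYY#.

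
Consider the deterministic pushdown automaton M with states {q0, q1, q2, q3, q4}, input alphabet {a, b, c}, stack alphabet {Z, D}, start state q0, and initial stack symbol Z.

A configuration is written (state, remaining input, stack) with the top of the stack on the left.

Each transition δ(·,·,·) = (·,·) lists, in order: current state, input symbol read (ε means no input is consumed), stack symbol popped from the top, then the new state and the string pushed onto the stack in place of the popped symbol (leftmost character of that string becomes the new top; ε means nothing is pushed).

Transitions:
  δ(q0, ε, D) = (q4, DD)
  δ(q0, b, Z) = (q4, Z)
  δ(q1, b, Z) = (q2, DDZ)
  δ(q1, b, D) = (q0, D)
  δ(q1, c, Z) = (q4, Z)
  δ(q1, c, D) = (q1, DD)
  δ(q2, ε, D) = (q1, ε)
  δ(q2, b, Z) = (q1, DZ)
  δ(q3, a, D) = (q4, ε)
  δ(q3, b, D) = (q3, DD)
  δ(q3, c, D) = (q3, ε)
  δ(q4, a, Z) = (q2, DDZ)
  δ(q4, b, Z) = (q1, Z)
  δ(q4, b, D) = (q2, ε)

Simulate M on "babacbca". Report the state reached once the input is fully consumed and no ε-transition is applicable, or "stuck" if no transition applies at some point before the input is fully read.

stuck

(q0, babacbca, Z) ⊢ (q4, abacbca, Z) ⊢ (q2, bacbca, DDZ) ⊢ (q1, bacbca, DZ) ⊢ (q0, acbca, DZ) ⊢ (q4, acbca, DDZ)
No transition for (q4, a, top D); M blocks with input acbca remaining.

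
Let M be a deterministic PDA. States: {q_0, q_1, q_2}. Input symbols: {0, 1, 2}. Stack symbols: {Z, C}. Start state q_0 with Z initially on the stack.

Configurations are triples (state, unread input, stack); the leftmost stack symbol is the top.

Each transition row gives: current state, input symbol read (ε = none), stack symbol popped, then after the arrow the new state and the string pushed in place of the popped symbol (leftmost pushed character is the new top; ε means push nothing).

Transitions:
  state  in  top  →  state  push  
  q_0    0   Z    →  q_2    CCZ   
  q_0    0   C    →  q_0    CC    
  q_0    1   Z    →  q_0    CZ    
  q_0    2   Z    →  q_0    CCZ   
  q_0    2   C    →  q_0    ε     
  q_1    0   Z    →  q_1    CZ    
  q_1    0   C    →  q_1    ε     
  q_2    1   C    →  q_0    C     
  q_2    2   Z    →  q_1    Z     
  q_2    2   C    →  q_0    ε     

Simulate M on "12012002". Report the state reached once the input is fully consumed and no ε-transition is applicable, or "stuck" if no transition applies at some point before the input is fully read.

(q_0, 12012002, Z)
  read 1, top Z: go to q_0, push CZ → (q_0, 2012002, CZ)
  read 2, top C: go to q_0, push ε → (q_0, 012002, Z)
  read 0, top Z: go to q_2, push CCZ → (q_2, 12002, CCZ)
  read 1, top C: go to q_0, push C → (q_0, 2002, CCZ)
  read 2, top C: go to q_0, push ε → (q_0, 002, CZ)
  read 0, top C: go to q_0, push CC → (q_0, 02, CCZ)
  read 0, top C: go to q_0, push CC → (q_0, 2, CCCZ)
  read 2, top C: go to q_0, push ε → (q_0, ε, CCZ)
All input consumed; M is in state q_0.

q_0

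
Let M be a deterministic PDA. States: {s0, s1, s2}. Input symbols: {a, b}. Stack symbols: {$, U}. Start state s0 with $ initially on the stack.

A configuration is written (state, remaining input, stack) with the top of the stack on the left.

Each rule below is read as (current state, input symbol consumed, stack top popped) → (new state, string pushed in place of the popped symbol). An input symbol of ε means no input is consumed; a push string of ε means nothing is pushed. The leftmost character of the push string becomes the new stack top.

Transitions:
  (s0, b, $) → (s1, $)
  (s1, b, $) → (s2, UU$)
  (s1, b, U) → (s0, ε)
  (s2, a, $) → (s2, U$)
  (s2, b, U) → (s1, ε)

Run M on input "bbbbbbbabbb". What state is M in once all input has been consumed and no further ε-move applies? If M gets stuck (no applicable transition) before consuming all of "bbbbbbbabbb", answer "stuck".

stuck

(s0, bbbbbbbabbb, $)
  read b, top $: go to s1, push $ → (s1, bbbbbbabbb, $)
  read b, top $: go to s2, push UU$ → (s2, bbbbbabbb, UU$)
  read b, top U: go to s1, push ε → (s1, bbbbabbb, U$)
  read b, top U: go to s0, push ε → (s0, bbbabbb, $)
  read b, top $: go to s1, push $ → (s1, bbabbb, $)
  read b, top $: go to s2, push UU$ → (s2, babbb, UU$)
  read b, top U: go to s1, push ε → (s1, abbb, U$)
No transition for (s1, a, top U); M blocks with input abbb remaining.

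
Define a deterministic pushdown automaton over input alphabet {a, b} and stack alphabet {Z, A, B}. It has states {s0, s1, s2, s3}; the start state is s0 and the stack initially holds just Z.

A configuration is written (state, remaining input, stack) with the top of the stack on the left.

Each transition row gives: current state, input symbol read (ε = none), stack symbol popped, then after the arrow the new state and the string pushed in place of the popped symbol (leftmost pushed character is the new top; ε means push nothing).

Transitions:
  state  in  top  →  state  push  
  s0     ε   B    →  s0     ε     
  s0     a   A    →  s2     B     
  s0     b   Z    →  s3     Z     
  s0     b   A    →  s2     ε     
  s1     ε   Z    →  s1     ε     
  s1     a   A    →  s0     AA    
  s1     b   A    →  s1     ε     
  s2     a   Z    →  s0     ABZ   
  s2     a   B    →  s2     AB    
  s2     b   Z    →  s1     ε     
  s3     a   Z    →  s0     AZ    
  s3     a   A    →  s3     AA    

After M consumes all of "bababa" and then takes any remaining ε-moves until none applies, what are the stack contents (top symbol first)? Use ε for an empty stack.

(s0, bababa, Z)
  read b, top Z: go to s3, push Z → (s3, ababa, Z)
  read a, top Z: go to s0, push AZ → (s0, baba, AZ)
  read b, top A: go to s2, push ε → (s2, aba, Z)
  read a, top Z: go to s0, push ABZ → (s0, ba, ABZ)
  read b, top A: go to s2, push ε → (s2, a, BZ)
  read a, top B: go to s2, push AB → (s2, ε, ABZ)
All input consumed in state s2 with stack ABZ.

ABZ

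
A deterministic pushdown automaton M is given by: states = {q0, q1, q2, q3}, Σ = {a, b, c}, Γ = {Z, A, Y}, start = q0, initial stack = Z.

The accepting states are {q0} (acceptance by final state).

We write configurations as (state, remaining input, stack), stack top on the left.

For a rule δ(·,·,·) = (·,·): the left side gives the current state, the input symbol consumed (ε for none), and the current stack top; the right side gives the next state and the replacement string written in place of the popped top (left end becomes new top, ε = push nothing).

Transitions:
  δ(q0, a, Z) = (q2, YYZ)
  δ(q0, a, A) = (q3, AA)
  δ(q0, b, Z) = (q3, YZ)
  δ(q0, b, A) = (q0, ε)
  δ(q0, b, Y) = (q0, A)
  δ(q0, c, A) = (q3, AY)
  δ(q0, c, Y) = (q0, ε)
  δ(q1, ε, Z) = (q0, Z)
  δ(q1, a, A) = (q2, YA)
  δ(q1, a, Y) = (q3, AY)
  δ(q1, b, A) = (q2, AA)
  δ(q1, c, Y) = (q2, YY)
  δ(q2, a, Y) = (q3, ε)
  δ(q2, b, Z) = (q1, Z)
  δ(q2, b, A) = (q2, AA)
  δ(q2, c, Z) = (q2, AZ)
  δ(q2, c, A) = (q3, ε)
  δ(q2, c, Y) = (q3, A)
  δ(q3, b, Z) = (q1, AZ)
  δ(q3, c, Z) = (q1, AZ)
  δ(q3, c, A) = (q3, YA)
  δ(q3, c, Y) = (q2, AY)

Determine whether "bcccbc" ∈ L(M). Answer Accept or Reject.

(q0, bcccbc, Z) ⊢ (q3, cccbc, YZ) ⊢ (q2, ccbc, AYZ) ⊢ (q3, cbc, YZ) ⊢ (q2, bc, AYZ) ⊢ (q2, c, AAYZ) ⊢ (q3, ε, AYZ)
All input consumed; state q3 ∉ F and no further ε-move applies.

Reject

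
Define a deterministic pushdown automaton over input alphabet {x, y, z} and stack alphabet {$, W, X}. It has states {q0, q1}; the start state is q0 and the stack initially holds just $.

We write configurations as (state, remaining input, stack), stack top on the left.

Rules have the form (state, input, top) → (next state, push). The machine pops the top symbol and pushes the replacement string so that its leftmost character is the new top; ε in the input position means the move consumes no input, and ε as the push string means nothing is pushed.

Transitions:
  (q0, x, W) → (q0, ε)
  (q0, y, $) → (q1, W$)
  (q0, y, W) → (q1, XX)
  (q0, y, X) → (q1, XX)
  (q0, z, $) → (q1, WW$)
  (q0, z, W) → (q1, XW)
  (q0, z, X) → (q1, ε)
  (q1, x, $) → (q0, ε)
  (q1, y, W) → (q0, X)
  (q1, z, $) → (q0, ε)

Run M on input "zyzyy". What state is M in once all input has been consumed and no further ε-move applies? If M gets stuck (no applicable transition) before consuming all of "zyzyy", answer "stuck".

(q0, zyzyy, $)
  read z, top $: go to q1, push WW$ → (q1, yzyy, WW$)
  read y, top W: go to q0, push X → (q0, zyy, XW$)
  read z, top X: go to q1, push ε → (q1, yy, W$)
  read y, top W: go to q0, push X → (q0, y, X$)
  read y, top X: go to q1, push XX → (q1, ε, XX$)
All input consumed; M is in state q1.

q1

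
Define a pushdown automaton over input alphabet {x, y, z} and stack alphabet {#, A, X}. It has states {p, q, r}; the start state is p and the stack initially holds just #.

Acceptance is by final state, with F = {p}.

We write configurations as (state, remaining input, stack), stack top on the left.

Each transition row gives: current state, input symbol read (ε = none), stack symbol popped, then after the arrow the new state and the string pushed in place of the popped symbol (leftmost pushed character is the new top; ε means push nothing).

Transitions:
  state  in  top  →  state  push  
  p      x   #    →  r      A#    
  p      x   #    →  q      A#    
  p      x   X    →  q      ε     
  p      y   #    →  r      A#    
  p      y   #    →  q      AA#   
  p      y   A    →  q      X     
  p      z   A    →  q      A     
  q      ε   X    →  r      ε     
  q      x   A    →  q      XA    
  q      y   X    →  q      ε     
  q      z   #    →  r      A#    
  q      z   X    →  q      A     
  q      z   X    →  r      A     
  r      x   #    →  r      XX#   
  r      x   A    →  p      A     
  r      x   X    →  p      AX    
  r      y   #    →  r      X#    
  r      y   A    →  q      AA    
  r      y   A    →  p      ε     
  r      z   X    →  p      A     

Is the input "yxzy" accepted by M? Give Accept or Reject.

Accept

One accepting computation: (p, yxzy, #) ⊢ (q, xzy, AA#) ⊢ (q, zy, XAA#) ⊢ (r, y, AAA#) ⊢ (p, ε, AA#)
All input consumed and state p ∈ F.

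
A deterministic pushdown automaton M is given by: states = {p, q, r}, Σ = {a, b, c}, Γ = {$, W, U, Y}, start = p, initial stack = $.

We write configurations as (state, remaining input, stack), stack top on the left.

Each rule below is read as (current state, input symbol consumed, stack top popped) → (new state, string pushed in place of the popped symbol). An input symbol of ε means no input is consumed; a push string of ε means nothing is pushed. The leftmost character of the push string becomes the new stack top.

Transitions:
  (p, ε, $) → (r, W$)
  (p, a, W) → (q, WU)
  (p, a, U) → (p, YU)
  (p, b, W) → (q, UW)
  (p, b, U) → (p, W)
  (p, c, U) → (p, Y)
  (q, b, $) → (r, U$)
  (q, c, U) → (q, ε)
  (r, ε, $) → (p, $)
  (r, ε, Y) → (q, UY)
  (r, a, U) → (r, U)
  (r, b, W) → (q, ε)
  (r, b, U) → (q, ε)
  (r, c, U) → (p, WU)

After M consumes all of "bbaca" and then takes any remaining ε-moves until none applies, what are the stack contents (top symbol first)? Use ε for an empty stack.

(p, bbaca, $)
  ε-move, top $: go to r, push W$ → (r, bbaca, W$)
  read b, top W: go to q, push ε → (q, baca, $)
  read b, top $: go to r, push U$ → (r, aca, U$)
  read a, top U: go to r, push U → (r, ca, U$)
  read c, top U: go to p, push WU → (p, a, WU$)
  read a, top W: go to q, push WU → (q, ε, WUU$)
All input consumed in state q with stack WUU$.

WUU$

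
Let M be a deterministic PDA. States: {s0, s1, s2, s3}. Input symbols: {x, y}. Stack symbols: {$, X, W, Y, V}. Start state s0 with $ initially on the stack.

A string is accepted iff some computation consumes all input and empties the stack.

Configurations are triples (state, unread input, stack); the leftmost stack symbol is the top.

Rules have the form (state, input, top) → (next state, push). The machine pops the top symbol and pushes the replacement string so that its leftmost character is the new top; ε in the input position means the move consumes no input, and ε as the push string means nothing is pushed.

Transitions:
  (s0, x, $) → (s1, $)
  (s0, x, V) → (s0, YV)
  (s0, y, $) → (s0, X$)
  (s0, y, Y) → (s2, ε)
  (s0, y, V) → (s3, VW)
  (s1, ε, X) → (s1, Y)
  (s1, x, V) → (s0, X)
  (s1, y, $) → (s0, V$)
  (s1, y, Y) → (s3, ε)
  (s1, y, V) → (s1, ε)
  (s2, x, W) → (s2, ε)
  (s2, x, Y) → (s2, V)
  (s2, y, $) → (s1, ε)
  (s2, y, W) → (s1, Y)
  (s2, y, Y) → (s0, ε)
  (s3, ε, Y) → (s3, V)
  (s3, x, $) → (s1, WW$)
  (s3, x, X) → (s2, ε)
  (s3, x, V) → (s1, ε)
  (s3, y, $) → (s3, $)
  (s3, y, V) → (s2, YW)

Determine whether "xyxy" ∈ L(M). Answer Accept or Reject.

Reject

(s0, xyxy, $) ⊢ (s1, yxy, $) ⊢ (s0, xy, V$) ⊢ (s0, y, YV$) ⊢ (s2, ε, V$)
All input consumed; stack is V$, not empty, and no further ε-move applies.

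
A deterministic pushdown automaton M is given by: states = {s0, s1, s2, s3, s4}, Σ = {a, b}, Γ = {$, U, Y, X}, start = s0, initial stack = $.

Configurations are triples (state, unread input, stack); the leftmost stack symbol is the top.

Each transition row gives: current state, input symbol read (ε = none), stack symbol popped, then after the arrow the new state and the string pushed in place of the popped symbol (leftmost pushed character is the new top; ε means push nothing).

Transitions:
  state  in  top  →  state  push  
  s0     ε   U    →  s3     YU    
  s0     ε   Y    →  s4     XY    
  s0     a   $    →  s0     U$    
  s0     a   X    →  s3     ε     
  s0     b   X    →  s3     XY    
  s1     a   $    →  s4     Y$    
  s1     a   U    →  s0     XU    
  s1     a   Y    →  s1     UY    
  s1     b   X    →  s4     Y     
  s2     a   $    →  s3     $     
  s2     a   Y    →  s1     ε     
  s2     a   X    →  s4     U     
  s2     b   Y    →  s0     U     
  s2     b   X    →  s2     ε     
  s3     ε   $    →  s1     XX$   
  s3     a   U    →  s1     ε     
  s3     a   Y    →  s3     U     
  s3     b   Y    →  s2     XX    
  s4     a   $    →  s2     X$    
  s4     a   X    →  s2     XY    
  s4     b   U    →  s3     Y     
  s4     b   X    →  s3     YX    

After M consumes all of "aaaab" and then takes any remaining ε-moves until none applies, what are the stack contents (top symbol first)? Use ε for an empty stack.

XYU$

(s0, aaaab, $)
  read a, top $: go to s0, push U$ → (s0, aaab, U$)
  ε-move, top U: go to s3, push YU → (s3, aaab, YU$)
  read a, top Y: go to s3, push U → (s3, aab, UU$)
  read a, top U: go to s1, push ε → (s1, ab, U$)
  read a, top U: go to s0, push XU → (s0, b, XU$)
  read b, top X: go to s3, push XY → (s3, ε, XYU$)
All input consumed in state s3 with stack XYU$.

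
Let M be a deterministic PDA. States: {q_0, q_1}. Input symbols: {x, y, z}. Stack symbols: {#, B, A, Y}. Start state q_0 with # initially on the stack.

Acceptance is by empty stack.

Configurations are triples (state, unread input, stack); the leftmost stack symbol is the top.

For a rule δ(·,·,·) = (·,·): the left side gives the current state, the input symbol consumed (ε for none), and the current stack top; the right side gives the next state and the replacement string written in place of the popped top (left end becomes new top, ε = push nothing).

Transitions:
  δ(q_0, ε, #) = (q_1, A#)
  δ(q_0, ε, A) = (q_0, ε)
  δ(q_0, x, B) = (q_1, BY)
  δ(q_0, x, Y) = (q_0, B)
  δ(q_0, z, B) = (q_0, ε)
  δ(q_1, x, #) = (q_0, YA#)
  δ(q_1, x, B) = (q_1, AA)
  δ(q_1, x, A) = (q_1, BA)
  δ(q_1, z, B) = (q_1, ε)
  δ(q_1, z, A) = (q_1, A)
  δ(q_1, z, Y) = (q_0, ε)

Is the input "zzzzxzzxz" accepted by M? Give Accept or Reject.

Reject

(q_0, zzzzxzzxz, #) ⊢ (q_1, zzzzxzzxz, A#) ⊢ (q_1, zzzxzzxz, A#) ⊢ (q_1, zzxzzxz, A#) ⊢ (q_1, zxzzxz, A#) ⊢ (q_1, xzzxz, A#) ⊢ (q_1, zzxz, BA#) ⊢ (q_1, zxz, A#) ⊢ (q_1, xz, A#) ⊢ (q_1, z, BA#) ⊢ (q_1, ε, A#)
All input consumed; stack is A#, not empty, and no further ε-move applies.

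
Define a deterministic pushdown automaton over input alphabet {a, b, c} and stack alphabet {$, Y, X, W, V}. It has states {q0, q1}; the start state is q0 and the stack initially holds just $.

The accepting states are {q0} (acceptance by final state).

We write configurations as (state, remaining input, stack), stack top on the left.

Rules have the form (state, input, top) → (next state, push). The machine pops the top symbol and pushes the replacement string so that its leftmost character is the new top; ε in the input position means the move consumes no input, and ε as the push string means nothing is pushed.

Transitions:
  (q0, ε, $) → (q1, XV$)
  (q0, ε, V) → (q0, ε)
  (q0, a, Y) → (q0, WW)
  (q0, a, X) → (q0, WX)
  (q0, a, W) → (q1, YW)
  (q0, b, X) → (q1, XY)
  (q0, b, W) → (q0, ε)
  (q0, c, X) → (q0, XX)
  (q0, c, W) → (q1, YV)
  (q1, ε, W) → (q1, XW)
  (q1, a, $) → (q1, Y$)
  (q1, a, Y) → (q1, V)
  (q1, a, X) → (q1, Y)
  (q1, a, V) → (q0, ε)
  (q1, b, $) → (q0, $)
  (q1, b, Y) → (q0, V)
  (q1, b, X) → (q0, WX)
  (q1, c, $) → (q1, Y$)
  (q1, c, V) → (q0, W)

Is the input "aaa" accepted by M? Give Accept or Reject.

(q0, aaa, $)
  ε-move, top $: go to q1, push XV$ → (q1, aaa, XV$)
  read a, top X: go to q1, push Y → (q1, aa, YV$)
  read a, top Y: go to q1, push V → (q1, a, VV$)
  read a, top V: go to q0, push ε → (q0, ε, V$)
All input consumed; state q0 ∈ F.

Accept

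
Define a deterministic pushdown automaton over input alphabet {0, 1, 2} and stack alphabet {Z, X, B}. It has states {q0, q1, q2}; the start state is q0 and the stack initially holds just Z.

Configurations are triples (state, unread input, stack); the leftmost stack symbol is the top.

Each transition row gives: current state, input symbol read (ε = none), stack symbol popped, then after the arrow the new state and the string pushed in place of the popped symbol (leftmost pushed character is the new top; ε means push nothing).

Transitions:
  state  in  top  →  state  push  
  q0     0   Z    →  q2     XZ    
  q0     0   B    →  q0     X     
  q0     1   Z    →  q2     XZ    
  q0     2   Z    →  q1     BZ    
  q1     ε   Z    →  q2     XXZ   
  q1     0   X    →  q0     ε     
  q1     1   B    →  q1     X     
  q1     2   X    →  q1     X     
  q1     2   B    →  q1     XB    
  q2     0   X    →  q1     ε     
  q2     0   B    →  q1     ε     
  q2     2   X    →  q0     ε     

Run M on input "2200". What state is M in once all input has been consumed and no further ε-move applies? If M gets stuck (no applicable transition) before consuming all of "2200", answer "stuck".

(q0, 2200, Z)
  read 2, top Z: go to q1, push BZ → (q1, 200, BZ)
  read 2, top B: go to q1, push XB → (q1, 00, XBZ)
  read 0, top X: go to q0, push ε → (q0, 0, BZ)
  read 0, top B: go to q0, push X → (q0, ε, XZ)
All input consumed; M is in state q0.

q0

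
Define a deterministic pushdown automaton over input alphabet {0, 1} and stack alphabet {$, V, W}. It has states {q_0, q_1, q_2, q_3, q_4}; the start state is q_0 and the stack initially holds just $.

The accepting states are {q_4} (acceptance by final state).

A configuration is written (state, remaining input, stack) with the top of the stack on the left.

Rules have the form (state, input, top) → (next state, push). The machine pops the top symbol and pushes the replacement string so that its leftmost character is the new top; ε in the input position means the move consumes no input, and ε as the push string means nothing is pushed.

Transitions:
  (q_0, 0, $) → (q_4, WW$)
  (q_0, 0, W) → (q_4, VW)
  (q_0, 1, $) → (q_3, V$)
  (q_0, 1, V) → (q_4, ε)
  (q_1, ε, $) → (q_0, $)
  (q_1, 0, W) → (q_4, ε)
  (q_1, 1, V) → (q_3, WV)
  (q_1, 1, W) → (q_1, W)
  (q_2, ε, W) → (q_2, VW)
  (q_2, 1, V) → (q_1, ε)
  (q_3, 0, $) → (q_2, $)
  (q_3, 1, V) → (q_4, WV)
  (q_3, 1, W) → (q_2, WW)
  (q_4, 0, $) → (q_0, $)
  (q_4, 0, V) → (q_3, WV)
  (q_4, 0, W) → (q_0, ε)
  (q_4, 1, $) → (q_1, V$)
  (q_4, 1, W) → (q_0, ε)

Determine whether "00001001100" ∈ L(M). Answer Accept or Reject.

(q_0, 00001001100, $) ⊢ (q_4, 0001001100, WW$) ⊢ (q_0, 001001100, W$) ⊢ (q_4, 01001100, VW$) ⊢ (q_3, 1001100, WVW$) ⊢ (q_2, 001100, WWVW$) ⊢ (q_2, 001100, VWWVW$)
No transition applies at (q_2, 001100, VWWVW$); input not fully consumed.

Reject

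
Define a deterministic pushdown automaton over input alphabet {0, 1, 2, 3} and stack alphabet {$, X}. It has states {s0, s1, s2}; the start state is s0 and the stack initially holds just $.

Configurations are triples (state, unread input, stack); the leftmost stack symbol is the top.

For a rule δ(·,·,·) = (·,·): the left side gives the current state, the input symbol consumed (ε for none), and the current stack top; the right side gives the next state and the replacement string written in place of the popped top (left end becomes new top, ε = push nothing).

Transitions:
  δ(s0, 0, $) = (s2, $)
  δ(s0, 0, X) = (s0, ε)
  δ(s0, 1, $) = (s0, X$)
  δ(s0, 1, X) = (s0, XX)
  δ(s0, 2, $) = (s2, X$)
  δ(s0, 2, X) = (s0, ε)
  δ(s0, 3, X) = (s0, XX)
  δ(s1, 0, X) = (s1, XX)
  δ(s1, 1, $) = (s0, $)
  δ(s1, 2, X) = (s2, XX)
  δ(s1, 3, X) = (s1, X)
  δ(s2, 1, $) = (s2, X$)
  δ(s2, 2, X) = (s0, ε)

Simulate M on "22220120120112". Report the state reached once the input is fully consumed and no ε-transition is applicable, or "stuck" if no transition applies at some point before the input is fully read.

(s0, 22220120120112, $)
  read 2, top $: go to s2, push X$ → (s2, 2220120120112, X$)
  read 2, top X: go to s0, push ε → (s0, 220120120112, $)
  read 2, top $: go to s2, push X$ → (s2, 20120120112, X$)
  read 2, top X: go to s0, push ε → (s0, 0120120112, $)
  read 0, top $: go to s2, push $ → (s2, 120120112, $)
  read 1, top $: go to s2, push X$ → (s2, 20120112, X$)
  read 2, top X: go to s0, push ε → (s0, 0120112, $)
  read 0, top $: go to s2, push $ → (s2, 120112, $)
  read 1, top $: go to s2, push X$ → (s2, 20112, X$)
  read 2, top X: go to s0, push ε → (s0, 0112, $)
  read 0, top $: go to s2, push $ → (s2, 112, $)
  read 1, top $: go to s2, push X$ → (s2, 12, X$)
No transition for (s2, 1, top X); M blocks with input 12 remaining.

stuck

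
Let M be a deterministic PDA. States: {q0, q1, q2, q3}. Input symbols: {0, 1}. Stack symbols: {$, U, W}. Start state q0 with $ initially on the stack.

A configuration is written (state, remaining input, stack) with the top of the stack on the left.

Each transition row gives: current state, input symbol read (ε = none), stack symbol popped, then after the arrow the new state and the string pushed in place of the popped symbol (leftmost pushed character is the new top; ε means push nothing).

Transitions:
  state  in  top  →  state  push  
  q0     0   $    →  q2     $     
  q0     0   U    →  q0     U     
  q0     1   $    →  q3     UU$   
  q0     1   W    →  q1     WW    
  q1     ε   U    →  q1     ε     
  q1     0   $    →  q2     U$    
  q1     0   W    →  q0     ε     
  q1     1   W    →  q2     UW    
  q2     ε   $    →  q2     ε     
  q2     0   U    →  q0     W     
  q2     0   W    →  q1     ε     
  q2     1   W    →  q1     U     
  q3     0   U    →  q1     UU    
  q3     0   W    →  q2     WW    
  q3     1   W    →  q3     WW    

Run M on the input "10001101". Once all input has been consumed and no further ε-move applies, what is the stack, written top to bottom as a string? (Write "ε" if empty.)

(q0, 10001101, $) ⊢ (q3, 0001101, UU$) ⊢ (q1, 001101, UUU$) ⊢ (q1, 001101, UU$) ⊢ (q1, 001101, U$) ⊢ (q1, 001101, $) ⊢ (q2, 01101, U$) ⊢ (q0, 1101, W$) ⊢ (q1, 101, WW$) ⊢ (q2, 01, UWW$) ⊢ (q0, 1, WWW$) ⊢ (q1, ε, WWWW$)
All input consumed in state q1 with stack WWWW$.

WWWW$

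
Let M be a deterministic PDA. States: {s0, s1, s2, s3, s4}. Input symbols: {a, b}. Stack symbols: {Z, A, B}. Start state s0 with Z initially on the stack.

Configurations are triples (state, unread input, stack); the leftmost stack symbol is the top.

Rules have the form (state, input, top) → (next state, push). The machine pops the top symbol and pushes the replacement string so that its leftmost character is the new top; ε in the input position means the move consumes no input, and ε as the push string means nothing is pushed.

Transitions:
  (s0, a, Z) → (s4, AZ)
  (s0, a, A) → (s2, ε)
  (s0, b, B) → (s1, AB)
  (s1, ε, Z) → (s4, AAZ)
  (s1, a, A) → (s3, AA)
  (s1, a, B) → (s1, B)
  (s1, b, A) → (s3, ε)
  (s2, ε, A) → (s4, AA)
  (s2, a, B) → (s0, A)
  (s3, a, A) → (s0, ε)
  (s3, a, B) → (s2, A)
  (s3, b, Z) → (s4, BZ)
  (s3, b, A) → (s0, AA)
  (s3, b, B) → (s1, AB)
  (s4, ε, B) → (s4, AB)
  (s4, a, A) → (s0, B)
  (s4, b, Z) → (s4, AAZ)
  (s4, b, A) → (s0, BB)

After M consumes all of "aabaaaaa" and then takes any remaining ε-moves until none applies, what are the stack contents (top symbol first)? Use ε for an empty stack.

Z

(s0, aabaaaaa, Z)
  read a, top Z: go to s4, push AZ → (s4, abaaaaa, AZ)
  read a, top A: go to s0, push B → (s0, baaaaa, BZ)
  read b, top B: go to s1, push AB → (s1, aaaaa, ABZ)
  read a, top A: go to s3, push AA → (s3, aaaa, AABZ)
  read a, top A: go to s0, push ε → (s0, aaa, ABZ)
  read a, top A: go to s2, push ε → (s2, aa, BZ)
  read a, top B: go to s0, push A → (s0, a, AZ)
  read a, top A: go to s2, push ε → (s2, ε, Z)
All input consumed in state s2 with stack Z.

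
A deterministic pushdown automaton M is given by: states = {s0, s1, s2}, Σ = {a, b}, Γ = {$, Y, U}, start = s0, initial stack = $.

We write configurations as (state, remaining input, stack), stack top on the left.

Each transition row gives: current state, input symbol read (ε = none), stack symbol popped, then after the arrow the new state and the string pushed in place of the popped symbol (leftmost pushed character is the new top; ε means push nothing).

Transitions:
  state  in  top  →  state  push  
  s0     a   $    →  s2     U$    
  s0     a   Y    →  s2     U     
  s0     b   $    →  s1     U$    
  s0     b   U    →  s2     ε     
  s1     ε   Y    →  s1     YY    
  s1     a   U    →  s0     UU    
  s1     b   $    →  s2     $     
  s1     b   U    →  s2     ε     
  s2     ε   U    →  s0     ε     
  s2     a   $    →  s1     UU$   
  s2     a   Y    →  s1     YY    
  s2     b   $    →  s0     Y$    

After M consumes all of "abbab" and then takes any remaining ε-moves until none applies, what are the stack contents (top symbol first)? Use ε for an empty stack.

(s0, abbab, $)
  read a, top $: go to s2, push U$ → (s2, bbab, U$)
  ε-move, top U: go to s0, push ε → (s0, bbab, $)
  read b, top $: go to s1, push U$ → (s1, bab, U$)
  read b, top U: go to s2, push ε → (s2, ab, $)
  read a, top $: go to s1, push UU$ → (s1, b, UU$)
  read b, top U: go to s2, push ε → (s2, ε, U$)
  ε-move, top U: go to s0, push ε → (s0, ε, $)
All input consumed in state s0 with stack $.

$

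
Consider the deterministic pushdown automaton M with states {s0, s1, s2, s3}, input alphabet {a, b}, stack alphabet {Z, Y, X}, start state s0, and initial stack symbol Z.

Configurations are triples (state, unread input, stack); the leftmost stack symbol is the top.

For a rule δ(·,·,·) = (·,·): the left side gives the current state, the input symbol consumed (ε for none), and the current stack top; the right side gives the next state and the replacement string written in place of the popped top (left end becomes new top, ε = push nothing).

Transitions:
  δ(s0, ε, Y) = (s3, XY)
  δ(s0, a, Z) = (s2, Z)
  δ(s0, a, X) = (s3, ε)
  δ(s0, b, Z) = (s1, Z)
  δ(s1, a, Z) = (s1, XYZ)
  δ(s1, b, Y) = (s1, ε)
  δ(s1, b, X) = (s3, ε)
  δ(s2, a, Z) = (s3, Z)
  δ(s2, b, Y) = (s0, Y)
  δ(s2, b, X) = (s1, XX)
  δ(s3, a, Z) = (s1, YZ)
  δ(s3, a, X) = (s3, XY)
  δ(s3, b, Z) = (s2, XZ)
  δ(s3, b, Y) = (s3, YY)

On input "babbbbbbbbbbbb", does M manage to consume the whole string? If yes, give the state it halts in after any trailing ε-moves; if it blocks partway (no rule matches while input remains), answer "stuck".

(s0, babbbbbbbbbbbb, Z)
  read b, top Z: go to s1, push Z → (s1, abbbbbbbbbbbb, Z)
  read a, top Z: go to s1, push XYZ → (s1, bbbbbbbbbbbb, XYZ)
  read b, top X: go to s3, push ε → (s3, bbbbbbbbbbb, YZ)
  read b, top Y: go to s3, push YY → (s3, bbbbbbbbbb, YYZ)
  read b, top Y: go to s3, push YY → (s3, bbbbbbbbb, YYYZ)
  read b, top Y: go to s3, push YY → (s3, bbbbbbbb, YYYYZ)
  read b, top Y: go to s3, push YY → (s3, bbbbbbb, YYYYYZ)
  read b, top Y: go to s3, push YY → (s3, bbbbbb, YYYYYYZ)
  read b, top Y: go to s3, push YY → (s3, bbbbb, YYYYYYYZ)
  read b, top Y: go to s3, push YY → (s3, bbbb, YYYYYYYYZ)
  read b, top Y: go to s3, push YY → (s3, bbb, YYYYYYYYYZ)
  read b, top Y: go to s3, push YY → (s3, bb, YYYYYYYYYYZ)
  read b, top Y: go to s3, push YY → (s3, b, YYYYYYYYYYYZ)
  read b, top Y: go to s3, push YY → (s3, ε, YYYYYYYYYYYYZ)
All input consumed; M is in state s3.

s3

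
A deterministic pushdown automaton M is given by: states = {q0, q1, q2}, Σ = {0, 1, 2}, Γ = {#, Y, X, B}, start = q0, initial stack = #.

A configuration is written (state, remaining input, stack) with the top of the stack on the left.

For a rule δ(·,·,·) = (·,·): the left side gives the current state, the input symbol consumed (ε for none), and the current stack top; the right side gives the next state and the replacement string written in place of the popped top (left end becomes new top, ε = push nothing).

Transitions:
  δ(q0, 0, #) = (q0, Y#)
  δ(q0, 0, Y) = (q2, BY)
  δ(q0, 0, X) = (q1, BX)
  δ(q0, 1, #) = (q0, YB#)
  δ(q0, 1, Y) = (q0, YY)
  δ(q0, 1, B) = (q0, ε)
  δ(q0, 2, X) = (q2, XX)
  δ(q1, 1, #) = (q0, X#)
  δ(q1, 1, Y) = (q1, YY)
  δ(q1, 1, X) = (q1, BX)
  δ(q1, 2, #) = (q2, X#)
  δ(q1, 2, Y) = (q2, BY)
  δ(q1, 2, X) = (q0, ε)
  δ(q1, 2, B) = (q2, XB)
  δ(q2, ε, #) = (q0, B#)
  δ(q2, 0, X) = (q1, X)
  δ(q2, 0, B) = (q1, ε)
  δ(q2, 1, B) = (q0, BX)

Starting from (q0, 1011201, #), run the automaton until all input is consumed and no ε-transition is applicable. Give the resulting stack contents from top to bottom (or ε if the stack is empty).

BXXYB#

(q0, 1011201, #)
  read 1, top #: go to q0, push YB# → (q0, 011201, YB#)
  read 0, top Y: go to q2, push BY → (q2, 11201, BYB#)
  read 1, top B: go to q0, push BX → (q0, 1201, BXYB#)
  read 1, top B: go to q0, push ε → (q0, 201, XYB#)
  read 2, top X: go to q2, push XX → (q2, 01, XXYB#)
  read 0, top X: go to q1, push X → (q1, 1, XXYB#)
  read 1, top X: go to q1, push BX → (q1, ε, BXXYB#)
All input consumed in state q1 with stack BXXYB#.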